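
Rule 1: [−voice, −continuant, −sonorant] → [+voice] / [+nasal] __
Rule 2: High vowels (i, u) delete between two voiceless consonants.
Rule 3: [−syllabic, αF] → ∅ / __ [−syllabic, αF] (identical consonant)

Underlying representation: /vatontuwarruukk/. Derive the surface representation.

Rule 1 (post-nasal voicing): /t/ is a voiceless stop immediately after the nasal /n/, so it voices to [d]. /vatontuwarruukk/ → vatonduwarruukk.
Rule 2 (high vowel syncope): no segment meets the environment; /vatonduwarruukk/ is unchanged.
Rule 3 (degemination): /rr/ is a geminate; the first /r/ deletes. /kk/ is a geminate; the first /k/ deletes. /vatonduwarruukk/ → vatonduwaruuk.

vatonduwaruuk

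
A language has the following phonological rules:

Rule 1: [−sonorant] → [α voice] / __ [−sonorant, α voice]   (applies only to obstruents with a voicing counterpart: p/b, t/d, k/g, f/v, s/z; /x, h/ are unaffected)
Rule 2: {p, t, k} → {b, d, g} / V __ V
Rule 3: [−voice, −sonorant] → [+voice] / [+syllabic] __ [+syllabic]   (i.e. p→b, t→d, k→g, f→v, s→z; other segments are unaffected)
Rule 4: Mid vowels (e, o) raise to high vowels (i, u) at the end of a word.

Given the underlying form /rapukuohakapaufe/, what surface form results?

rabuguohagabauvi

Rule 1 (regressive voicing assimilation): no segment meets the environment; /rapukuohakapaufe/ is unchanged.
Rule 2 (intervocalic voicing): /p/ is a voiceless stop between vowels /a/ and /u/, so it voices to [b]. /k/ is a voiceless stop between vowels /u/ and /u/, so it voices to [g]. /k/ is a voiceless stop between vowels /a/ and /a/, so it voices to [g]. /p/ is a voiceless stop between vowels /a/ and /a/, so it voices to [b]. /rapukuohakapaufe/ → rabuguohagabaufe.
Rule 3 (intervocalic voicing): /f/ is a voiceless obstruent between vowels /u/ and /e/, so it voices to [v]. /rabuguohagabaufe/ → rabuguohagabauve.
Rule 4 (final vowel raising): /e/ is a mid vowel in word-final position, so it raises to [i]. /rabuguohagabauve/ → rabuguohagabauvi.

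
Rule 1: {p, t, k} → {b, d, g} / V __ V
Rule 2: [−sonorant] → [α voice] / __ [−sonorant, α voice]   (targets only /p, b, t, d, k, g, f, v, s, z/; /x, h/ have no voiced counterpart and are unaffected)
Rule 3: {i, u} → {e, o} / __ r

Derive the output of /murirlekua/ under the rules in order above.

Rule 1 (intervocalic voicing): /k/ is a voiceless stop between vowels /e/ and /u/, so it voices to [g]. /murirlekua/ → murirlegua.
Rule 2 (regressive voicing assimilation): no segment meets the environment; /murirlegua/ is unchanged.
Rule 3 (pre-rhotic lowering): /u/ is a high vowel immediately before /r/, so it lowers to [o]. /i/ is a high vowel immediately before /r/, so it lowers to [e]. /murirlegua/ → morerlegua.

morerlegua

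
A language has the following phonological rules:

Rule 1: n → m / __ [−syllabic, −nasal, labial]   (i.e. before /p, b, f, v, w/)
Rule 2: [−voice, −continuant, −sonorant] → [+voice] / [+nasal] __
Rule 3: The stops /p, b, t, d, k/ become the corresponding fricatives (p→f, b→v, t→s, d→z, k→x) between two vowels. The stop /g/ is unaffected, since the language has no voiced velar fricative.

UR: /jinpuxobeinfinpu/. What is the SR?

jimbuxoveimfimbu

Rule 1 (nasal place assimilation): /n/ precedes the labial consonant /p/, so it assimilates in place to [m]. /n/ precedes the labial consonant /f/, so it assimilates in place to [m]. /n/ precedes the labial consonant /p/, so it assimilates in place to [m]. /jinpuxobeinfinpu/ → jimpuxobeimfimpu.
Rule 2 (post-nasal voicing): /p/ is a voiceless stop immediately after the nasal /m/, so it voices to [b]. /p/ is a voiceless stop immediately after the nasal /m/, so it voices to [b]. /jimpuxobeimfimpu/ → jimbuxobeimfimbu.
Rule 3 (intervocalic spirantization): /b/ is a stop between vowels /o/ and /e/, so it spirantizes to the fricative [v]. /jimbuxobeimfimbu/ → jimbuxoveimfimbu.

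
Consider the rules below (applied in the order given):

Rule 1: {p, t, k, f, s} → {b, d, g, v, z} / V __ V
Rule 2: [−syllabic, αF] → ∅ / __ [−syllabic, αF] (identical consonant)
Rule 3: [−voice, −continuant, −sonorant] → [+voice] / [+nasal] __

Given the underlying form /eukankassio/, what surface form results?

Rule 1 (intervocalic voicing): /k/ is a voiceless obstruent between vowels /u/ and /a/, so it voices to [g]. /eukankassio/ → eugankassio.
Rule 2 (degemination): /ss/ is a geminate; the first /s/ deletes. /eugankassio/ → eugankasio.
Rule 3 (post-nasal voicing): /k/ is a voiceless stop immediately after the nasal /n/, so it voices to [g]. /eugankasio/ → eugangasio.

eugangasio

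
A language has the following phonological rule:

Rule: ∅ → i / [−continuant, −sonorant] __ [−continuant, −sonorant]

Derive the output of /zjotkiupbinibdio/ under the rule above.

/t/ and /k/ form a stop–stop cluster, so [i] is inserted between them.
/p/ and /b/ form a stop–stop cluster, so [i] is inserted between them.
/b/ and /d/ form a stop–stop cluster, so [i] is inserted between them.
Surface form: [zjotikiupibinibidio].

zjotikiupibinibidio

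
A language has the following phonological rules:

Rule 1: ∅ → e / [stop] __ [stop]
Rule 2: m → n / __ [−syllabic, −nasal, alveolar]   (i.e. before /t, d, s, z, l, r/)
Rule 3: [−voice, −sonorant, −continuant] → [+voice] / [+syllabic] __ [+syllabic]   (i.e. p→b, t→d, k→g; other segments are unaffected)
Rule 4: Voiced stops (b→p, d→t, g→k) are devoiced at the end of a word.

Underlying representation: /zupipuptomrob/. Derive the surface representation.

Rule 1 (stop-cluster e-epenthesis): /p/ and /t/ form a stop–stop cluster, so [e] is inserted between them. /zupipuptomrob/ → zupipupetomrob.
Rule 2 (nasal place assimilation): /m/ precedes the alveolar consonant /r/, so it assimilates in place to [n]. /zupipupetomrob/ → zupipupetonrob.
Rule 3 (intervocalic voicing): /p/ is a voiceless stop between vowels /u/ and /i/, so it voices to [b]. /p/ is a voiceless stop between vowels /i/ and /u/, so it voices to [b]. /p/ is a voiceless stop between vowels /u/ and /e/, so it voices to [b]. /t/ is a voiceless stop between vowels /e/ and /o/, so it voices to [d]. /zupipupetonrob/ → zubibubedonrob.
Rule 4 (final devoicing): /b/ is a voiced stop in word-final position, so it devoices to [p]. /zubibubedonrob/ → zubibubedonrop.

zubibubedonrop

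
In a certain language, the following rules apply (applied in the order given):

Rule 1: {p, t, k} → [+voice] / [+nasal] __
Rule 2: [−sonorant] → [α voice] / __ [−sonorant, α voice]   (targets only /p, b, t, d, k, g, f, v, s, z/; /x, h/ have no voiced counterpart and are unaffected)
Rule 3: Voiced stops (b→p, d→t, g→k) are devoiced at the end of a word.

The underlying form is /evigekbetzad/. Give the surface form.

evigegbedzat

Rule 1 (post-nasal voicing): no segment meets the environment; /evigekbetzad/ is unchanged.
Rule 2 (regressive voicing assimilation): /k/ precedes the voiced obstruent /b/, so it voices to [g] by assimilation. /t/ precedes the voiced obstruent /z/, so it voices to [d] by assimilation. /evigekbetzad/ → evigegbedzad.
Rule 3 (final devoicing): /d/ is a voiced stop in word-final position, so it devoices to [t]. /evigegbedzad/ → evigegbedzat.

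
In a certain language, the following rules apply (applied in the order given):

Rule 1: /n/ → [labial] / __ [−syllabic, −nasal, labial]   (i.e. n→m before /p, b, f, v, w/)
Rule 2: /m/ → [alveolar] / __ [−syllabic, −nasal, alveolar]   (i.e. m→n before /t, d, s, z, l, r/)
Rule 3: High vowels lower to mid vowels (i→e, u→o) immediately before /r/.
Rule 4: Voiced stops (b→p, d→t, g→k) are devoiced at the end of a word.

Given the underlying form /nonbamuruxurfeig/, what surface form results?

Rule 1 (nasal place assimilation): /n/ precedes the labial consonant /b/, so it assimilates in place to [m]. /nonbamuruxurfeig/ → nombamuruxurfeig.
Rule 2 (nasal place assimilation): no segment meets the environment; /nombamuruxurfeig/ is unchanged.
Rule 3 (pre-rhotic lowering): /u/ is a high vowel immediately before /r/, so it lowers to [o]. /u/ is a high vowel immediately before /r/, so it lowers to [o]. /nombamuruxurfeig/ → nombamoruxorfeig.
Rule 4 (final devoicing): /g/ is a voiced stop in word-final position, so it devoices to [k]. /nombamoruxorfeig/ → nombamoruxorfeik.

nombamoruxorfeik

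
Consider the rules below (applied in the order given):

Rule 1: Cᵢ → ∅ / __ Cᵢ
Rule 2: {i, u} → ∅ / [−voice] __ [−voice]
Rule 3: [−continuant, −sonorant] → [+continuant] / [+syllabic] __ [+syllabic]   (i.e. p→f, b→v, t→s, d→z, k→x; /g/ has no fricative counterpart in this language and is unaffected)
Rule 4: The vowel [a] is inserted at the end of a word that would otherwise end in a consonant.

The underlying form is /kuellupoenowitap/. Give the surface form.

Rule 1 (degemination): /ll/ is a geminate; the first /l/ deletes. /kuellupoenowitap/ → kuelupoenowitap.
Rule 2 (high vowel syncope): no segment meets the environment; /kuelupoenowitap/ is unchanged.
Rule 3 (intervocalic spirantization): /p/ is a stop between vowels /u/ and /o/, so it spirantizes to the fricative [f]. /t/ is a stop between vowels /i/ and /a/, so it spirantizes to the fricative [s]. /kuelupoenowitap/ → kuelufoenowisap.
Rule 4 (final a-epenthesis): the form ends in the consonant /p/, so [a] is inserted word-finally. /kuelufoenowisap/ → kuelufoenowisapa.

kuelufoenowisapa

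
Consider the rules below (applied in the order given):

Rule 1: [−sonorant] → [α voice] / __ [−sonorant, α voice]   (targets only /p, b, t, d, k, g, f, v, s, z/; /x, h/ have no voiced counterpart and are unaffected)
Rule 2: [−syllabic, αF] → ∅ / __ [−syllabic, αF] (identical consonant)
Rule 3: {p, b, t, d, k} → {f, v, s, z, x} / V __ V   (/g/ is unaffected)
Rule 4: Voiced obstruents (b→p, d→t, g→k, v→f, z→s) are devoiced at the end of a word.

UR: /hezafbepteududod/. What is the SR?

hezavbepteuzuzot

Rule 1 (regressive voicing assimilation): /f/ precedes the voiced obstruent /b/, so it voices to [v] by assimilation. /hezafbepteududod/ → hezavbepteududod.
Rule 2 (degemination): no segment meets the environment; /hezavbepteududod/ is unchanged.
Rule 3 (intervocalic spirantization): /d/ is a stop between vowels /u/ and /u/, so it spirantizes to the fricative [z]. /d/ is a stop between vowels /u/ and /o/, so it spirantizes to the fricative [z]. /hezavbepteududod/ → hezavbepteuzuzod.
Rule 4 (final devoicing): /d/ is a voiced obstruent in word-final position, so it devoices to [t]. /hezavbepteuzuzod/ → hezavbepteuzuzot.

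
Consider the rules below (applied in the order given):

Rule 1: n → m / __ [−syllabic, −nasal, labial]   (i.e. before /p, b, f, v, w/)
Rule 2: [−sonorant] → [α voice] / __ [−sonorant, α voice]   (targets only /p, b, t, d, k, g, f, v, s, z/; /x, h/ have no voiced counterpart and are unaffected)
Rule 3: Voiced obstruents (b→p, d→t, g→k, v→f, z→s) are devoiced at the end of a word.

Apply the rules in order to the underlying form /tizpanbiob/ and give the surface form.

Rule 1 (nasal place assimilation): /n/ precedes the labial consonant /b/, so it assimilates in place to [m]. /tizpanbiob/ → tizpambiob.
Rule 2 (regressive voicing assimilation): /z/ precedes the voiceless obstruent /p/, so it devoices to [s] by assimilation. /tizpambiob/ → tispambiob.
Rule 3 (final devoicing): /b/ is a voiced obstruent in word-final position, so it devoices to [p]. /tispambiob/ → tispambiop.

tispambiop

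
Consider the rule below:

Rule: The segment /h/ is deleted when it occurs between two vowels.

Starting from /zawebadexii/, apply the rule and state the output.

No segment of /zawebadexii/ meets the structural description of the rule, so the form surfaces unchanged.

zawebadexii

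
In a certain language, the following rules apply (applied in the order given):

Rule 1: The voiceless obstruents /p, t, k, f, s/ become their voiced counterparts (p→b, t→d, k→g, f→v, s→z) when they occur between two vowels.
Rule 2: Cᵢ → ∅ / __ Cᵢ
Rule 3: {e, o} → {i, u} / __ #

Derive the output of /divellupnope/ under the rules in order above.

Rule 1 (intervocalic voicing): /p/ is a voiceless obstruent between vowels /o/ and /e/, so it voices to [b]. /divellupnope/ → divellupnobe.
Rule 2 (degemination): /ll/ is a geminate; the first /l/ deletes. /divellupnobe/ → divelupnobe.
Rule 3 (final vowel raising): /e/ is a mid vowel in word-final position, so it raises to [i]. /divelupnobe/ → divelupnobi.

divelupnobi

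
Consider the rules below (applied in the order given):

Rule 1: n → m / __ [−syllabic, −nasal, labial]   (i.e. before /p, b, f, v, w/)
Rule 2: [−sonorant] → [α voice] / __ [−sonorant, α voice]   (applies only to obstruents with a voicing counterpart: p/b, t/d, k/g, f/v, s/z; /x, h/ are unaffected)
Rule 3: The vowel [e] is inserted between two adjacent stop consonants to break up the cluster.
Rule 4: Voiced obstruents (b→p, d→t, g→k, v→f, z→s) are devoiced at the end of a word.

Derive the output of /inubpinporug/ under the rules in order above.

Rule 1 (nasal place assimilation): /n/ precedes the labial consonant /p/, so it assimilates in place to [m]. /inubpinporug/ → inubpimporug.
Rule 2 (regressive voicing assimilation): /b/ precedes the voiceless obstruent /p/, so it devoices to [p] by assimilation. /inubpimporug/ → inuppimporug.
Rule 3 (stop-cluster e-epenthesis): /p/ and /p/ form a stop–stop cluster, so [e] is inserted between them. /inuppimporug/ → inupepimporug.
Rule 4 (final devoicing): /g/ is a voiced obstruent in word-final position, so it devoices to [k]. /inupepimporug/ → inupepimporuk.

inupepimporuk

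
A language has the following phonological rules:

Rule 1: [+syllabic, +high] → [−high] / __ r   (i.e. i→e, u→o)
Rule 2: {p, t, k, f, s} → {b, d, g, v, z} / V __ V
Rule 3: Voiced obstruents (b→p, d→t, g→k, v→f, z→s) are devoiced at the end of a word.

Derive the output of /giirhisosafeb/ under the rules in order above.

gierhizozavep

Rule 1 (pre-rhotic lowering): /i/ is a high vowel immediately before /r/, so it lowers to [e]. /giirhisosafeb/ → gierhisosafeb.
Rule 2 (intervocalic voicing): /s/ is a voiceless obstruent between vowels /i/ and /o/, so it voices to [z]. /s/ is a voiceless obstruent between vowels /o/ and /a/, so it voices to [z]. /f/ is a voiceless obstruent between vowels /a/ and /e/, so it voices to [v]. /gierhisosafeb/ → gierhizozaveb.
Rule 3 (final devoicing): /b/ is a voiced obstruent in word-final position, so it devoices to [p]. /gierhizozaveb/ → gierhizozavep.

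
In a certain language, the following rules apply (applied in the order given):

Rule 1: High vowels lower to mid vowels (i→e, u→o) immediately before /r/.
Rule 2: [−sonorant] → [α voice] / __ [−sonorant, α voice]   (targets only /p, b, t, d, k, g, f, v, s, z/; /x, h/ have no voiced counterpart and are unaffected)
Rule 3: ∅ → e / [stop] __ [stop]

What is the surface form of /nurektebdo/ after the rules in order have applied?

Rule 1 (pre-rhotic lowering): /u/ is a high vowel immediately before /r/, so it lowers to [o]. /nurektebdo/ → norektebdo.
Rule 2 (regressive voicing assimilation): no segment meets the environment; /norektebdo/ is unchanged.
Rule 3 (stop-cluster e-epenthesis): /k/ and /t/ form a stop–stop cluster, so [e] is inserted between them. /b/ and /d/ form a stop–stop cluster, so [e] is inserted between them. /norektebdo/ → noreketebedo.

noreketebedo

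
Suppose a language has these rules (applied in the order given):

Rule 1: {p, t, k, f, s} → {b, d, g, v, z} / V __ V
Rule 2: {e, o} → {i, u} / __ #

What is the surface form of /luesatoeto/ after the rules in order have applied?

luezadoedu

Rule 1 (intervocalic voicing): /s/ is a voiceless obstruent between vowels /e/ and /a/, so it voices to [z]. /t/ is a voiceless obstruent between vowels /a/ and /o/, so it voices to [d]. /t/ is a voiceless obstruent between vowels /e/ and /o/, so it voices to [d]. /luesatoeto/ → luezadoedo.
Rule 2 (final vowel raising): /o/ is a mid vowel in word-final position, so it raises to [u]. /luezadoedo/ → luezadoedu.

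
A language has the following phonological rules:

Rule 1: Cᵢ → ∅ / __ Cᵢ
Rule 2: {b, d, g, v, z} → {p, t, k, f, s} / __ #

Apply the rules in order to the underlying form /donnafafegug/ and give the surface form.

Rule 1 (degemination): /nn/ is a geminate; the first /n/ deletes. /donnafafegug/ → donafafegug.
Rule 2 (final devoicing): /g/ is a voiced obstruent in word-final position, so it devoices to [k]. /donafafegug/ → donafafeguk.

donafafeguk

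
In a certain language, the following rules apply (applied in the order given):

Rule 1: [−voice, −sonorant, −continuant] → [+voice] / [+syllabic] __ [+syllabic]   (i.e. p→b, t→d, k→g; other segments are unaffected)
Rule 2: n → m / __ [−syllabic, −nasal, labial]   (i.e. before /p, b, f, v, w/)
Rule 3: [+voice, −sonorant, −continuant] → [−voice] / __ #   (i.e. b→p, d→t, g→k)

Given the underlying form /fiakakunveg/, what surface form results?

fiagagumvek

Rule 1 (intervocalic voicing): /k/ is a voiceless stop between vowels /a/ and /a/, so it voices to [g]. /k/ is a voiceless stop between vowels /a/ and /u/, so it voices to [g]. /fiakakunveg/ → fiagagunveg.
Rule 2 (nasal place assimilation): /n/ precedes the labial consonant /v/, so it assimilates in place to [m]. /fiagagunveg/ → fiagagumveg.
Rule 3 (final devoicing): /g/ is a voiced stop in word-final position, so it devoices to [k]. /fiagagumveg/ → fiagagumvek.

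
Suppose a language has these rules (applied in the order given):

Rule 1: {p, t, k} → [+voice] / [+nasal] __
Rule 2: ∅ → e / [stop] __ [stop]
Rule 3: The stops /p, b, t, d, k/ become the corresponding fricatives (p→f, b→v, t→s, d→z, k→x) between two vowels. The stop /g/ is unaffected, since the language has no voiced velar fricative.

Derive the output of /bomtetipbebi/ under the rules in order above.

Rule 1 (post-nasal voicing): /t/ is a voiceless stop immediately after the nasal /m/, so it voices to [d]. /bomtetipbebi/ → bomdetipbebi.
Rule 2 (stop-cluster e-epenthesis): /p/ and /b/ form a stop–stop cluster, so [e] is inserted between them. /bomdetipbebi/ → bomdetipebebi.
Rule 3 (intervocalic spirantization): /t/ is a stop between vowels /e/ and /i/, so it spirantizes to the fricative [s]. /p/ is a stop between vowels /i/ and /e/, so it spirantizes to the fricative [f]. /b/ is a stop between vowels /e/ and /e/, so it spirantizes to the fricative [v]. /b/ is a stop between vowels /e/ and /i/, so it spirantizes to the fricative [v]. /bomdetipebebi/ → bomdesifevevi.

bomdesifevevi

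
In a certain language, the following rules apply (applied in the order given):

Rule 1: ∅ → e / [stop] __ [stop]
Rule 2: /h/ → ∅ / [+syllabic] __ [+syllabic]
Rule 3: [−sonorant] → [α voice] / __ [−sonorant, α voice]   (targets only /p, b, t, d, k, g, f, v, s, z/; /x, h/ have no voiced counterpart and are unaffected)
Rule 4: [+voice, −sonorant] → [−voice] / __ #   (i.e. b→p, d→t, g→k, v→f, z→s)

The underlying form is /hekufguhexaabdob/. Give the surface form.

Rule 1 (stop-cluster e-epenthesis): /b/ and /d/ form a stop–stop cluster, so [e] is inserted between them. /hekufguhexaabdob/ → hekufguhexaabedob.
Rule 2 (intervocalic h-deletion): /h/ occurs between vowels /u/ and /e/, so it deletes. /hekufguhexaabedob/ → hekufguexaabedob.
Rule 3 (regressive voicing assimilation): /f/ precedes the voiced obstruent /g/, so it voices to [v] by assimilation. /hekufguexaabedob/ → hekuvguexaabedob.
Rule 4 (final devoicing): /b/ is a voiced obstruent in word-final position, so it devoices to [p]. /hekuvguexaabedob/ → hekuvguexaabedop.

hekuvguexaabedop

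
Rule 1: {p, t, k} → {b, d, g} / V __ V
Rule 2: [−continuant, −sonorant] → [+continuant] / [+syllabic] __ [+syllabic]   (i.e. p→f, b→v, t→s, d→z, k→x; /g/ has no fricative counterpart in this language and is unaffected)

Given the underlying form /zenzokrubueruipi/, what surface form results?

zenzokruvueruivi

Rule 1 (intervocalic voicing): /p/ is a voiceless stop between vowels /i/ and /i/, so it voices to [b]. /zenzokrubueruipi/ → zenzokrubueruibi.
Rule 2 (intervocalic spirantization): /b/ is a stop between vowels /u/ and /u/, so it spirantizes to the fricative [v]. /b/ is a stop between vowels /i/ and /i/, so it spirantizes to the fricative [v]. /zenzokrubueruibi/ → zenzokruvueruivi.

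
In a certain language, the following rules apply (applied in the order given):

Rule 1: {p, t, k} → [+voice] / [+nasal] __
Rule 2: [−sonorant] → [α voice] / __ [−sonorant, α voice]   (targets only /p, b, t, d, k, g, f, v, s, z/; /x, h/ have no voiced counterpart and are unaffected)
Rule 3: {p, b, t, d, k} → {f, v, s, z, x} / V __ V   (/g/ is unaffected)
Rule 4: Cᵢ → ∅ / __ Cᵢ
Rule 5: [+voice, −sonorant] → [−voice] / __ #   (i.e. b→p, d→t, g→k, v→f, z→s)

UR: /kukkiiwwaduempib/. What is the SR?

kukiiwazuembip

Rule 1 (post-nasal voicing): /p/ is a voiceless stop immediately after the nasal /m/, so it voices to [b]. /kukkiiwwaduempib/ → kukkiiwwaduembib.
Rule 2 (regressive voicing assimilation): no segment meets the environment; /kukkiiwwaduembib/ is unchanged.
Rule 3 (intervocalic spirantization): /d/ is a stop between vowels /a/ and /u/, so it spirantizes to the fricative [z]. /kukkiiwwaduembib/ → kukkiiwwazuembib.
Rule 4 (degemination): /kk/ is a geminate; the first /k/ deletes. /ww/ is a geminate; the first /w/ deletes. /kukkiiwwazuembib/ → kukiiwazuembib.
Rule 5 (final devoicing): /b/ is a voiced obstruent in word-final position, so it devoices to [p]. /kukiiwazuembib/ → kukiiwazuembip.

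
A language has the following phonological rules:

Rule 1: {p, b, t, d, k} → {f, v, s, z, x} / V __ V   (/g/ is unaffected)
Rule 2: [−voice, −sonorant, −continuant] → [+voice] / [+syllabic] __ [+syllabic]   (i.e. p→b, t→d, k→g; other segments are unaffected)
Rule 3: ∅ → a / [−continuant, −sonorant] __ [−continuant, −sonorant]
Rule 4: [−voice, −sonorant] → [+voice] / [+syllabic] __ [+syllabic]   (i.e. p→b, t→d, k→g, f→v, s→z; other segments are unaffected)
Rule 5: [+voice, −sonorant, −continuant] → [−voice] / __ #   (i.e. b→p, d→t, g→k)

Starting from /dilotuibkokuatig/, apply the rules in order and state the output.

Rule 1 (intervocalic spirantization): /t/ is a stop between vowels /o/ and /u/, so it spirantizes to the fricative [s]. /k/ is a stop between vowels /o/ and /u/, so it spirantizes to the fricative [x]. /t/ is a stop between vowels /a/ and /i/, so it spirantizes to the fricative [s]. /dilotuibkokuatig/ → dilosuibkoxuasig.
Rule 2 (intervocalic voicing): no segment meets the environment; /dilosuibkoxuasig/ is unchanged.
Rule 3 (stop-cluster a-epenthesis): /b/ and /k/ form a stop–stop cluster, so [a] is inserted between them. /dilosuibkoxuasig/ → dilosuibakoxuasig.
Rule 4 (intervocalic voicing): /s/ is a voiceless obstruent between vowels /o/ and /u/, so it voices to [z]. /k/ is a voiceless obstruent between vowels /a/ and /o/, so it voices to [g]. /s/ is a voiceless obstruent between vowels /a/ and /i/, so it voices to [z]. /dilosuibakoxuasig/ → dilozuibagoxuazig.
Rule 5 (final devoicing): /g/ is a voiced stop in word-final position, so it devoices to [k]. /dilozuibagoxuazig/ → dilozuibagoxuazik.

dilozuibagoxuazik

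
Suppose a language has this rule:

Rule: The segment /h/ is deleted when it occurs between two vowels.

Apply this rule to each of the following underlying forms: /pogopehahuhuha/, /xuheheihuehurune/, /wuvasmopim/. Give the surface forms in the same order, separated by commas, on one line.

/pogopehahuhuha/: /h/ occurs between vowels /e/ and /a/, so it deletes. /h/ occurs between vowels /a/ and /u/, so it deletes. /h/ occurs between vowels /u/ and /u/, so it deletes. /h/ occurs between vowels /u/ and /a/, so it deletes. → [pogopeauua].
/xuheheihuehurune/: /h/ occurs between vowels /u/ and /e/, so it deletes. /h/ occurs between vowels /e/ and /e/, so it deletes. /h/ occurs between vowels /i/ and /u/, so it deletes. /h/ occurs between vowels /e/ and /u/, so it deletes. → [xueeiueurune].
/wuvasmopim/: the rule's environment is not met; surfaces unchanged as [wuvasmopim].

pogopeauua, xueeiueurune, wuvasmopim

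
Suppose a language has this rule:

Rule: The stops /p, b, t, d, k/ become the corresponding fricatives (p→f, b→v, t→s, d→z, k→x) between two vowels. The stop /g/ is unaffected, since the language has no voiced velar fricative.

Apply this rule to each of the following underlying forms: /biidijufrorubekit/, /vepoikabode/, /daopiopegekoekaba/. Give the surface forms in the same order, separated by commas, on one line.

/biidijufrorubekit/: /d/ is a stop between vowels /i/ and /i/, so it spirantizes to the fricative [z]. /b/ is a stop between vowels /u/ and /e/, so it spirantizes to the fricative [v]. /k/ is a stop between vowels /e/ and /i/, so it spirantizes to the fricative [x]. → [biizijufroruvexit].
/vepoikabode/: /p/ is a stop between vowels /e/ and /o/, so it spirantizes to the fricative [f]. /k/ is a stop between vowels /i/ and /a/, so it spirantizes to the fricative [x]. /b/ is a stop between vowels /a/ and /o/, so it spirantizes to the fricative [v]. /d/ is a stop between vowels /o/ and /e/, so it spirantizes to the fricative [z]. → [vefoixavoze].
/daopiopegekoekaba/: /p/ is a stop between vowels /o/ and /i/, so it spirantizes to the fricative [f]. /p/ is a stop between vowels /o/ and /e/, so it spirantizes to the fricative [f]. /k/ is a stop between vowels /e/ and /o/, so it spirantizes to the fricative [x]. /k/ is a stop between vowels /e/ and /a/, so it spirantizes to the fricative [x]. /b/ is a stop between vowels /a/ and /a/, so it spirantizes to the fricative [v]. → [daofiofegexoexava].

biizijufroruvexit, vefoixavoze, daofiofegexoexava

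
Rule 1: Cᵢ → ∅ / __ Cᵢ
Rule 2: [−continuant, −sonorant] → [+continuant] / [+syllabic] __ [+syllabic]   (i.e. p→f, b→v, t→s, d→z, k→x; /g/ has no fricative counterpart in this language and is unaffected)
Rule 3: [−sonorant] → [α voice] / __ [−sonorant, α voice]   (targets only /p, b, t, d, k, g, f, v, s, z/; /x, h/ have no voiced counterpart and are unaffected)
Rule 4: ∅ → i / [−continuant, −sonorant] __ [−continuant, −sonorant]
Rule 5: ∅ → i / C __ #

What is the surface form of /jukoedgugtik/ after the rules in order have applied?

Rule 1 (degemination): no segment meets the environment; /jukoedgugtik/ is unchanged.
Rule 2 (intervocalic spirantization): /k/ is a stop between vowels /u/ and /o/, so it spirantizes to the fricative [x]. /jukoedgugtik/ → juxoedgugtik.
Rule 3 (regressive voicing assimilation): /g/ precedes the voiceless obstruent /t/, so it devoices to [k] by assimilation. /juxoedgugtik/ → juxoedguktik.
Rule 4 (stop-cluster i-epenthesis): /d/ and /g/ form a stop–stop cluster, so [i] is inserted between them. /k/ and /t/ form a stop–stop cluster, so [i] is inserted between them. /juxoedguktik/ → juxoedigukitik.
Rule 5 (final i-epenthesis): the form ends in the consonant /k/, so [i] is inserted word-finally. /juxoedigukitik/ → juxoedigukitiki.

juxoedigukitiki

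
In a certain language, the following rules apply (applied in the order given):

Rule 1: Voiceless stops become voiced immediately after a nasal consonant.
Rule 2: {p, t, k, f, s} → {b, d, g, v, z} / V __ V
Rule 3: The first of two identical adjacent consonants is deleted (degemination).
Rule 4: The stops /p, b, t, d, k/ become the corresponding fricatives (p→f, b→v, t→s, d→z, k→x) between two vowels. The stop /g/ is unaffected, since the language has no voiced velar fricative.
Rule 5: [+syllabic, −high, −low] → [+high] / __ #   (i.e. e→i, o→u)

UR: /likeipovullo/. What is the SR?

ligeivovulu

Rule 1 (post-nasal voicing): no segment meets the environment; /likeipovullo/ is unchanged.
Rule 2 (intervocalic voicing): /k/ is a voiceless obstruent between vowels /i/ and /e/, so it voices to [g]. /p/ is a voiceless obstruent between vowels /i/ and /o/, so it voices to [b]. /likeipovullo/ → ligeibovullo.
Rule 3 (degemination): /ll/ is a geminate; the first /l/ deletes. /ligeibovullo/ → ligeibovulo.
Rule 4 (intervocalic spirantization): /b/ is a stop between vowels /i/ and /o/, so it spirantizes to the fricative [v]. /ligeibovulo/ → ligeivovulo.
Rule 5 (final vowel raising): /o/ is a mid vowel in word-final position, so it raises to [u]. /ligeivovulo/ → ligeivovulu.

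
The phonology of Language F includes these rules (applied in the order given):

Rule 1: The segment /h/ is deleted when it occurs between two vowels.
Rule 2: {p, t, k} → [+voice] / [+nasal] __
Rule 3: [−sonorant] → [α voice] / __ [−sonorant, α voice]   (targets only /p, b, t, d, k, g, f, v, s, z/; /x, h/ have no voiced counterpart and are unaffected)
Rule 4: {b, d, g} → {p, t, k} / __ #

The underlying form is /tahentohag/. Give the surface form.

Rule 1 (intervocalic h-deletion): /h/ occurs between vowels /a/ and /e/, so it deletes. /h/ occurs between vowels /o/ and /a/, so it deletes. /tahentohag/ → taentoag.
Rule 2 (post-nasal voicing): /t/ is a voiceless stop immediately after the nasal /n/, so it voices to [d]. /taentoag/ → taendoag.
Rule 3 (regressive voicing assimilation): no segment meets the environment; /taendoag/ is unchanged.
Rule 4 (final devoicing): /g/ is a voiced stop in word-final position, so it devoices to [k]. /taendoag/ → taendoak.

taendoak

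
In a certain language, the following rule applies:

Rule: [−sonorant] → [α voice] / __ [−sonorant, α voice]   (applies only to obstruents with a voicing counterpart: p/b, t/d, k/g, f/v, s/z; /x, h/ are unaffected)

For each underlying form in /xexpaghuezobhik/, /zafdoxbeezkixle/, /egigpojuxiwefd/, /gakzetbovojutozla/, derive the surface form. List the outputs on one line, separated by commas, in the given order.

xexpakhuezophik, zavdoxbeeskixle, egikpojuxiwevd, gagzedbovojutozla

/xexpaghuezobhik/: /g/ precedes the voiceless obstruent /h/, so it devoices to [k] by assimilation. /b/ precedes the voiceless obstruent /h/, so it devoices to [p] by assimilation. → [xexpakhuezophik].
/zafdoxbeezkixle/: /f/ precedes the voiced obstruent /d/, so it voices to [v] by assimilation. /z/ precedes the voiceless obstruent /k/, so it devoices to [s] by assimilation. → [zavdoxbeeskixle].
/egigpojuxiwefd/: /g/ precedes the voiceless obstruent /p/, so it devoices to [k] by assimilation. /f/ precedes the voiced obstruent /d/, so it voices to [v] by assimilation. → [egikpojuxiwevd].
/gakzetbovojutozla/: /k/ precedes the voiced obstruent /z/, so it voices to [g] by assimilation. /t/ precedes the voiced obstruent /b/, so it voices to [d] by assimilation. → [gagzedbovojutozla].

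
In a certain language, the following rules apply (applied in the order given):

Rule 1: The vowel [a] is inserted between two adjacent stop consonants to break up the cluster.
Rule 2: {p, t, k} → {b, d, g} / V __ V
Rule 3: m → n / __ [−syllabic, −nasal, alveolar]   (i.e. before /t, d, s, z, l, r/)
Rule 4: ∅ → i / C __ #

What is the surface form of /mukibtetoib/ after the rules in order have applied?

mugibadedoibi

Rule 1 (stop-cluster a-epenthesis): /b/ and /t/ form a stop–stop cluster, so [a] is inserted between them. /mukibtetoib/ → mukibatetoib.
Rule 2 (intervocalic voicing): /k/ is a voiceless stop between vowels /u/ and /i/, so it voices to [g]. /t/ is a voiceless stop between vowels /a/ and /e/, so it voices to [d]. /t/ is a voiceless stop between vowels /e/ and /o/, so it voices to [d]. /mukibatetoib/ → mugibadedoib.
Rule 3 (nasal place assimilation): no segment meets the environment; /mugibadedoib/ is unchanged.
Rule 4 (final i-epenthesis): the form ends in the consonant /b/, so [i] is inserted word-finally. /mugibadedoib/ → mugibadedoibi.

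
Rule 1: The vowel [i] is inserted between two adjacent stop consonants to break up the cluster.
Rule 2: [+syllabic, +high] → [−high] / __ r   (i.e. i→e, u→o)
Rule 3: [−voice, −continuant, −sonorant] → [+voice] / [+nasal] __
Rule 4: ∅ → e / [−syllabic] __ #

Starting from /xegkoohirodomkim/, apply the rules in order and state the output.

Rule 1 (stop-cluster i-epenthesis): /g/ and /k/ form a stop–stop cluster, so [i] is inserted between them. /xegkoohirodomkim/ → xegikoohirodomkim.
Rule 2 (pre-rhotic lowering): /i/ is a high vowel immediately before /r/, so it lowers to [e]. /xegikoohirodomkim/ → xegikooherodomkim.
Rule 3 (post-nasal voicing): /k/ is a voiceless stop immediately after the nasal /m/, so it voices to [g]. /xegikooherodomkim/ → xegikooherodomgim.
Rule 4 (final e-epenthesis): the form ends in the consonant /m/, so [e] is inserted word-finally. /xegikooherodomgim/ → xegikooherodomgime.

xegikooherodomgime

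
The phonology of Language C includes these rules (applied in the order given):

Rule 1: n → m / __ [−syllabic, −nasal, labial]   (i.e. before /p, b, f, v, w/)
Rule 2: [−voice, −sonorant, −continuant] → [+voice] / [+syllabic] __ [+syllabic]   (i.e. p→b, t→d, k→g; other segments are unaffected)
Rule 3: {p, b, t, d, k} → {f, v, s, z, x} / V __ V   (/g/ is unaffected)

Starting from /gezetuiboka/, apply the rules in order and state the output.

gezezuivoga

Rule 1 (nasal place assimilation): no segment meets the environment; /gezetuiboka/ is unchanged.
Rule 2 (intervocalic voicing): /t/ is a voiceless stop between vowels /e/ and /u/, so it voices to [d]. /k/ is a voiceless stop between vowels /o/ and /a/, so it voices to [g]. /gezetuiboka/ → gezeduiboga.
Rule 3 (intervocalic spirantization): /d/ is a stop between vowels /e/ and /u/, so it spirantizes to the fricative [z]. /b/ is a stop between vowels /i/ and /o/, so it spirantizes to the fricative [v]. /gezeduiboga/ → gezezuivoga.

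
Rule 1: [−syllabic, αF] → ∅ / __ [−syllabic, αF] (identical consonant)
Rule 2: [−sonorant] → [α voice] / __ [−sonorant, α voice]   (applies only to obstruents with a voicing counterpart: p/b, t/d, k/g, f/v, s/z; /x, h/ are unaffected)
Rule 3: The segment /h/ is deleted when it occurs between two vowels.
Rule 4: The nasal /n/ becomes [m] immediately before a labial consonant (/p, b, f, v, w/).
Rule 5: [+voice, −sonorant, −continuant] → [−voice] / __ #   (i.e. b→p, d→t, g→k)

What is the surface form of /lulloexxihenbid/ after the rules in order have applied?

Rule 1 (degemination): /ll/ is a geminate; the first /l/ deletes. /xx/ is a geminate; the first /x/ deletes. /lulloexxihenbid/ → luloexihenbid.
Rule 2 (regressive voicing assimilation): no segment meets the environment; /luloexihenbid/ is unchanged.
Rule 3 (intervocalic h-deletion): /h/ occurs between vowels /i/ and /e/, so it deletes. /luloexihenbid/ → luloexienbid.
Rule 4 (nasal place assimilation): /n/ precedes the labial consonant /b/, so it assimilates in place to [m]. /luloexienbid/ → luloexiembid.
Rule 5 (final devoicing): /d/ is a voiced stop in word-final position, so it devoices to [t]. /luloexiembid/ → luloexiembit.

luloexiembit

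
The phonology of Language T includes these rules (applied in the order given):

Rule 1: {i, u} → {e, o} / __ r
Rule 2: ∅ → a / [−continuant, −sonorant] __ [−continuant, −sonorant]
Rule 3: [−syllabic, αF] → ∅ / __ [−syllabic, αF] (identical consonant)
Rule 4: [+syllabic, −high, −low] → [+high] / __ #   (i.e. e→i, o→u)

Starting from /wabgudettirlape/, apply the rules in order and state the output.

wabagudetaterlapi

Rule 1 (pre-rhotic lowering): /i/ is a high vowel immediately before /r/, so it lowers to [e]. /wabgudettirlape/ → wabgudetterlape.
Rule 2 (stop-cluster a-epenthesis): /b/ and /g/ form a stop–stop cluster, so [a] is inserted between them. /t/ and /t/ form a stop–stop cluster, so [a] is inserted between them. /wabgudetterlape/ → wabagudetaterlape.
Rule 3 (degemination): no segment meets the environment; /wabagudetaterlape/ is unchanged.
Rule 4 (final vowel raising): /e/ is a mid vowel in word-final position, so it raises to [i]. /wabagudetaterlape/ → wabagudetaterlapi.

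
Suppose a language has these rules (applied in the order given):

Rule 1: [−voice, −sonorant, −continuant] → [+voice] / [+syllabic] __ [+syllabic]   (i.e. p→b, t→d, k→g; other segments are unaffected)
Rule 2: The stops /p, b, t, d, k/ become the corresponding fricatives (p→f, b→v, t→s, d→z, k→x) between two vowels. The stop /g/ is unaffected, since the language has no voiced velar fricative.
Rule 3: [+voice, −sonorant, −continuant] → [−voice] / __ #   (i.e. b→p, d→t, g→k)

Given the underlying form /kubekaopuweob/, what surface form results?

kuvegaovuweop

Rule 1 (intervocalic voicing): /k/ is a voiceless stop between vowels /e/ and /a/, so it voices to [g]. /p/ is a voiceless stop between vowels /o/ and /u/, so it voices to [b]. /kubekaopuweob/ → kubegaobuweob.
Rule 2 (intervocalic spirantization): /b/ is a stop between vowels /u/ and /e/, so it spirantizes to the fricative [v]. /b/ is a stop between vowels /o/ and /u/, so it spirantizes to the fricative [v]. /kubegaobuweob/ → kuvegaovuweob.
Rule 3 (final devoicing): /b/ is a voiced stop in word-final position, so it devoices to [p]. /kuvegaovuweob/ → kuvegaovuweop.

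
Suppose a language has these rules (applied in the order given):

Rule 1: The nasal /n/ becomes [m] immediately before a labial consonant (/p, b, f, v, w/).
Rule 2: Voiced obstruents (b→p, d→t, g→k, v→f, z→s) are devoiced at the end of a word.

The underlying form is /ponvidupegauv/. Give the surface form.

Rule 1 (nasal place assimilation): /n/ precedes the labial consonant /v/, so it assimilates in place to [m]. /ponvidupegauv/ → pomvidupegauv.
Rule 2 (final devoicing): /v/ is a voiced obstruent in word-final position, so it devoices to [f]. /pomvidupegauv/ → pomvidupegauf.

pomvidupegauf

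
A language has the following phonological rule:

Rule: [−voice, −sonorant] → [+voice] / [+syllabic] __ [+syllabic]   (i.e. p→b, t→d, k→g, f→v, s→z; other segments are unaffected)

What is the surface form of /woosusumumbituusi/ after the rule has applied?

/s/ is a voiceless obstruent between vowels /o/ and /u/, so it voices to [z].
/s/ is a voiceless obstruent between vowels /u/ and /u/, so it voices to [z].
/t/ is a voiceless obstruent between vowels /i/ and /u/, so it voices to [d].
/s/ is a voiceless obstruent between vowels /u/ and /i/, so it voices to [z].
Surface form: [woozuzumumbiduuzi].

woozuzumumbiduuzi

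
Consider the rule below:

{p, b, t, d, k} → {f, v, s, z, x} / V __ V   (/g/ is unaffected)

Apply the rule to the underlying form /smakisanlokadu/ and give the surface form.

smaxisanloxazu

/k/ is a stop between vowels /a/ and /i/, so it spirantizes to the fricative [x].
/k/ is a stop between vowels /o/ and /a/, so it spirantizes to the fricative [x].
/d/ is a stop between vowels /a/ and /u/, so it spirantizes to the fricative [z].
Surface form: [smaxisanloxazu].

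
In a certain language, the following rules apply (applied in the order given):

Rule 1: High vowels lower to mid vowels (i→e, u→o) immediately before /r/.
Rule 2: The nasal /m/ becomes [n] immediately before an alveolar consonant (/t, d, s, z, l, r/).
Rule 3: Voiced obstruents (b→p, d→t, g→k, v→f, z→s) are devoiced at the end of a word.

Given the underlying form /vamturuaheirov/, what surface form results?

Rule 1 (pre-rhotic lowering): /u/ is a high vowel immediately before /r/, so it lowers to [o]. /i/ is a high vowel immediately before /r/, so it lowers to [e]. /vamturuaheirov/ → vamtoruaheerov.
Rule 2 (nasal place assimilation): /m/ precedes the alveolar consonant /t/, so it assimilates in place to [n]. /vamtoruaheerov/ → vantoruaheerov.
Rule 3 (final devoicing): /v/ is a voiced obstruent in word-final position, so it devoices to [f]. /vantoruaheerov/ → vantoruaheerof.

vantoruaheerof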